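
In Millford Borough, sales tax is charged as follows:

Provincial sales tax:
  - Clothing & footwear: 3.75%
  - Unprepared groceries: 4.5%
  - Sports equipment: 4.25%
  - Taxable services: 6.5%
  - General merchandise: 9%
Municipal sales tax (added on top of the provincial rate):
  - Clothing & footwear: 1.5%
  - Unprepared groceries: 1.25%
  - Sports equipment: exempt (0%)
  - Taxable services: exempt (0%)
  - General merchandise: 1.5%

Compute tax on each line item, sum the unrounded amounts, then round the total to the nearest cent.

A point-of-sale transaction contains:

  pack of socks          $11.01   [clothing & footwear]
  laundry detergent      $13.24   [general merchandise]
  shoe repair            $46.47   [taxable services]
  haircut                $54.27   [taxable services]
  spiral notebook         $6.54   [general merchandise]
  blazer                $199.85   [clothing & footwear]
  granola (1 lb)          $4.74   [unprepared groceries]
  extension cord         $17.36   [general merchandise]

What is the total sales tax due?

$21.79

Pack of socks $11.01: clothing & footwear → 3.75% + 1.5% municipal = 5.25% → $0.578025
Laundry detergent $13.24: general merchandise → 9% + 1.5% municipal = 10.5% → $1.3902
Shoe repair $46.47: taxable services → 6.5% + 0% municipal = 6.5% → $3.02055
Haircut $54.27: taxable services → 6.5% + 0% municipal = 6.5% → $3.52755
Spiral notebook $6.54: general merchandise → 9% + 1.5% municipal = 10.5% → $0.6867
Blazer $199.85: clothing & footwear → 3.75% + 1.5% municipal = 5.25% → $10.492125
Granola (1 lb) $4.74: unprepared groceries → 4.5% + 1.25% municipal = 5.75% → $0.27255
Extension cord $17.36: general merchandise → 9% + 1.5% municipal = 10.5% → $1.8228
Unrounded tax sum = $21.7905 → $21.79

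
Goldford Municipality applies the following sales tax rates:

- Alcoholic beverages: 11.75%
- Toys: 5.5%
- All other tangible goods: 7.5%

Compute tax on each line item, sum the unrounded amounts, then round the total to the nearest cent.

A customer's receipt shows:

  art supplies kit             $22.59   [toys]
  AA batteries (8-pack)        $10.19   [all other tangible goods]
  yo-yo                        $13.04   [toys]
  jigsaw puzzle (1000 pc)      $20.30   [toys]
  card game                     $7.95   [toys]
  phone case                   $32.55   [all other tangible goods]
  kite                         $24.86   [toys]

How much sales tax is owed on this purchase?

$8.09

Art supplies kit $22.59: toys → 5.5% → $1.24245
AA batteries (8-pack) $10.19: all other tangible goods → 7.5% → $0.76425
Yo-yo $13.04: toys → 5.5% → $0.7172
Jigsaw puzzle (1000 pc) $20.30: toys → 5.5% → $1.1165
Card game $7.95: toys → 5.5% → $0.43725
Phone case $32.55: all other tangible goods → 7.5% → $2.44125
Kite $24.86: toys → 5.5% → $1.3673
Unrounded tax sum = $8.0862 → $8.09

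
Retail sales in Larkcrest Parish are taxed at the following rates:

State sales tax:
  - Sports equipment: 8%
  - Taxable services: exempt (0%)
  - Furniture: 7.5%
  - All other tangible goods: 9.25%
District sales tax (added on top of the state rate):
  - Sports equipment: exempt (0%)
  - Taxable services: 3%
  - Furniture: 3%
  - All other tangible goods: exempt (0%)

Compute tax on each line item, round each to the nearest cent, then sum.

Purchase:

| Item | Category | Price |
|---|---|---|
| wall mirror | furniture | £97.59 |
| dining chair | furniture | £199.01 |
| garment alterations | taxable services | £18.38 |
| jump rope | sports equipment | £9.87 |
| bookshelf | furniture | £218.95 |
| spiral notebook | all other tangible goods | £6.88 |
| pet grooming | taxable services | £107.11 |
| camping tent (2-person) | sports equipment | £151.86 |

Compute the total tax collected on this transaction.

Wall mirror £97.59: furniture → 7.5% + 3% district = 10.5% → £10.25
Dining chair £199.01: furniture → 7.5% + 3% district = 10.5% → £20.90
Garment alterations £18.38: taxable services → 0% + 3% district = 3% → £0.55
Jump rope £9.87: sports equipment → 8% + 0% district = 8% → £0.79
Bookshelf £218.95: furniture → 7.5% + 3% district = 10.5% → £22.99
Spiral notebook £6.88: all other tangible goods → 9.25% + 0% district = 9.25% → £0.64
Pet grooming £107.11: taxable services → 0% + 3% district = 3% → £3.21
Camping tent (2-person) £151.86: sports equipment → 8% + 0% district = 8% → £12.15
Total tax = £10.25 + £20.90 + £0.55 + £0.79 + £22.99 + £0.64 + £3.21 + £12.15 = £71.48

£71.48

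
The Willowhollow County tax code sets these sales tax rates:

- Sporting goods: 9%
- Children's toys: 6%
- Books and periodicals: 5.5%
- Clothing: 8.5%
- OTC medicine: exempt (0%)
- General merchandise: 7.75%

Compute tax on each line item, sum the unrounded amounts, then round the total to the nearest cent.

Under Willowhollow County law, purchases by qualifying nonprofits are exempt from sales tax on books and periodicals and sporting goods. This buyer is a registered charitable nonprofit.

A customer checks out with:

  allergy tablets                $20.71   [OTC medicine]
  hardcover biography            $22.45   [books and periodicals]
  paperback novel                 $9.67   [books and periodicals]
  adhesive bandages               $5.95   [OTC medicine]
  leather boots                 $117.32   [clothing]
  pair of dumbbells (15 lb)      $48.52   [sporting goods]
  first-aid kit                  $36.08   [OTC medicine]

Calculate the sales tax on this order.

$9.97

Allergy tablets $20.71: OTC medicine → 0% → $0.00
Hardcover biography $22.45: books and periodicals, buyer-exempt → 0% → $0.00
Paperback novel $9.67: books and periodicals, buyer-exempt → 0% → $0.00
Adhesive bandages $5.95: OTC medicine → 0% → $0.00
Leather boots $117.32: clothing → 8.5% → $9.9722
Pair of dumbbells (15 lb) $48.52: sporting goods, buyer-exempt → 0% → $0.00
First-aid kit $36.08: OTC medicine → 0% → $0.00
Unrounded tax sum = $9.9722 → $9.97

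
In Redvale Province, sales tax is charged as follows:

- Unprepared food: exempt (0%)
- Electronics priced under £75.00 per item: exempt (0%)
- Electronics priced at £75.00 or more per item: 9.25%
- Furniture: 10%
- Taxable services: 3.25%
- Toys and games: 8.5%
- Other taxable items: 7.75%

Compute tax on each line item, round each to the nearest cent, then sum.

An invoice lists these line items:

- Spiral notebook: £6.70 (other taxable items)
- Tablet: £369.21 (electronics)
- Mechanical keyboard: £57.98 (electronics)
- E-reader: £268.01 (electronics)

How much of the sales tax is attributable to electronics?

Tablet £369.21: electronics, £75.00 or more → 9.25% → £34.15
Mechanical keyboard £57.98: electronics, under £75.00 → 0% → £0.00
E-reader £268.01: electronics, £75.00 or more → 9.25% → £24.79
Tax on electronics = £34.15 + £0.00 + £24.79 = £58.94

£58.94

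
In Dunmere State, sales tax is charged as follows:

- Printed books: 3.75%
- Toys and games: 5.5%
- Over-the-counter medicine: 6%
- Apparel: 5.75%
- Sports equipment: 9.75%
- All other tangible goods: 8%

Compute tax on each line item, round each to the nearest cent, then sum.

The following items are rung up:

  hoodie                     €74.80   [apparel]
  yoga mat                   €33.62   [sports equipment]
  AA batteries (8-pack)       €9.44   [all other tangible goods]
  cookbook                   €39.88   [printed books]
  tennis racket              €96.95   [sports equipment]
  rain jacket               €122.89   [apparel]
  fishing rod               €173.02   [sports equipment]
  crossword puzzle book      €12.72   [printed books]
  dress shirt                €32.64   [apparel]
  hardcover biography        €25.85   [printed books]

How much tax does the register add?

€46.56

Hoodie €74.80: apparel → 5.75% → €4.30
Yoga mat €33.62: sports equipment → 9.75% → €3.28
AA batteries (8-pack) €9.44: all other tangible goods → 8% → €0.76
Cookbook €39.88: printed books → 3.75% → €1.50
Tennis racket €96.95: sports equipment → 9.75% → €9.45
Rain jacket €122.89: apparel → 5.75% → €7.07
Fishing rod €173.02: sports equipment → 9.75% → €16.87
Crossword puzzle book €12.72: printed books → 3.75% → €0.48
Dress shirt €32.64: apparel → 5.75% → €1.88
Hardcover biography €25.85: printed books → 3.75% → €0.97
Total tax = €4.30 + €3.28 + €0.76 + €1.50 + €9.45 + €7.07 + €16.87 + €0.48 + €1.88 + €0.97 = €46.56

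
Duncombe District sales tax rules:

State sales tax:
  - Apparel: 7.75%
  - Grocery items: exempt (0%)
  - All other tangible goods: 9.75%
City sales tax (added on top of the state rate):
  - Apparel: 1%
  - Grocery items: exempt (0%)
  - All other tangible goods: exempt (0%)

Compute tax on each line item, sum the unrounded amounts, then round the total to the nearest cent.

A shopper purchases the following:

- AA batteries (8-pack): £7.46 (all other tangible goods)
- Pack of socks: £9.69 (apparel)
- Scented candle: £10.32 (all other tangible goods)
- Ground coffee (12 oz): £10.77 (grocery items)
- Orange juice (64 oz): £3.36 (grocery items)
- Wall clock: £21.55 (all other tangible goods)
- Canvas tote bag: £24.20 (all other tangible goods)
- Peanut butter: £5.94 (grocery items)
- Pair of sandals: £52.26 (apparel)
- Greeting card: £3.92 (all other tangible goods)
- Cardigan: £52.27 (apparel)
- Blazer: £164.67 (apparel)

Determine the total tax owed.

£30.98

AA batteries (8-pack) £7.46: all other tangible goods → 9.75% + 0% city = 9.75% → £0.72735
Pack of socks £9.69: apparel → 7.75% + 1% city = 8.75% → £0.847875
Scented candle £10.32: all other tangible goods → 9.75% + 0% city = 9.75% → £1.0062
Ground coffee (12 oz) £10.77: grocery items → 0% + 0% city = 0% → £0.00
Orange juice (64 oz) £3.36: grocery items → 0% + 0% city = 0% → £0.00
Wall clock £21.55: all other tangible goods → 9.75% + 0% city = 9.75% → £2.101125
Canvas tote bag £24.20: all other tangible goods → 9.75% + 0% city = 9.75% → £2.3595
Peanut butter £5.94: grocery items → 0% + 0% city = 0% → £0.00
Pair of sandals £52.26: apparel → 7.75% + 1% city = 8.75% → £4.57275
Greeting card £3.92: all other tangible goods → 9.75% + 0% city = 9.75% → £0.3822
Cardigan £52.27: apparel → 7.75% + 1% city = 8.75% → £4.573625
Blazer £164.67: apparel → 7.75% + 1% city = 8.75% → £14.408625
Unrounded tax sum = £30.97925 → £30.98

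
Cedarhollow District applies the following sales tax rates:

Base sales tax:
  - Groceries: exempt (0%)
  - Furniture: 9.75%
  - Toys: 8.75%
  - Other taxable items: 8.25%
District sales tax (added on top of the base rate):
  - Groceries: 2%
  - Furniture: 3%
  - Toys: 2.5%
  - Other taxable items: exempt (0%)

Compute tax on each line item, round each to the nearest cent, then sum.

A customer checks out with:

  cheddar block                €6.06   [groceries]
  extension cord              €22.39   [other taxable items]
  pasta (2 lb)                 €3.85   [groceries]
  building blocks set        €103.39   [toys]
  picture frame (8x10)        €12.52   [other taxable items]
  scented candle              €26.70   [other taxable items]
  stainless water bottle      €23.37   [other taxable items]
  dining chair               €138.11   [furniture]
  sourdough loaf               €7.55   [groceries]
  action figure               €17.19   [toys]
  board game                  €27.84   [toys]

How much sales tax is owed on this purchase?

€41.66

Cheddar block €6.06: groceries → 0% + 2% district = 2% → €0.12
Extension cord €22.39: other taxable items → 8.25% + 0% district = 8.25% → €1.85
Pasta (2 lb) €3.85: groceries → 0% + 2% district = 2% → €0.08
Building blocks set €103.39: toys → 8.75% + 2.5% district = 11.25% → €11.63
Picture frame (8x10) €12.52: other taxable items → 8.25% + 0% district = 8.25% → €1.03
Scented candle €26.70: other taxable items → 8.25% + 0% district = 8.25% → €2.20
Stainless water bottle €23.37: other taxable items → 8.25% + 0% district = 8.25% → €1.93
Dining chair €138.11: furniture → 9.75% + 3% district = 12.75% → €17.61
Sourdough loaf €7.55: groceries → 0% + 2% district = 2% → €0.15
Action figure €17.19: toys → 8.75% + 2.5% district = 11.25% → €1.93
Board game €27.84: toys → 8.75% + 2.5% district = 11.25% → €3.13
Total tax = €0.12 + €1.85 + €0.08 + €11.63 + €1.03 + €2.20 + €1.93 + €17.61 + €0.15 + €1.93 + €3.13 = €41.66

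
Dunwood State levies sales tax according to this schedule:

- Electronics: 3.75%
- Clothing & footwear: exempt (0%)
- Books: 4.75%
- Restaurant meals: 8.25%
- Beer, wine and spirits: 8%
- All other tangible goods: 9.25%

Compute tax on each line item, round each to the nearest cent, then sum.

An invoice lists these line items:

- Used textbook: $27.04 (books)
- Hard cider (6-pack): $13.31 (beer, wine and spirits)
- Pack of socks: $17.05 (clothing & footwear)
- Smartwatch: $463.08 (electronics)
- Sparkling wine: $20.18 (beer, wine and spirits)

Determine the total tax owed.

Used textbook $27.04: books → 4.75% → $1.28
Hard cider (6-pack) $13.31: beer, wine and spirits → 8% → $1.06
Pack of socks $17.05: clothing & footwear → 0% → $0.00
Smartwatch $463.08: electronics → 3.75% → $17.37
Sparkling wine $20.18: beer, wine and spirits → 8% → $1.61
Total tax = $1.28 + $1.06 + $17.37 + $1.61 = $21.32

$21.32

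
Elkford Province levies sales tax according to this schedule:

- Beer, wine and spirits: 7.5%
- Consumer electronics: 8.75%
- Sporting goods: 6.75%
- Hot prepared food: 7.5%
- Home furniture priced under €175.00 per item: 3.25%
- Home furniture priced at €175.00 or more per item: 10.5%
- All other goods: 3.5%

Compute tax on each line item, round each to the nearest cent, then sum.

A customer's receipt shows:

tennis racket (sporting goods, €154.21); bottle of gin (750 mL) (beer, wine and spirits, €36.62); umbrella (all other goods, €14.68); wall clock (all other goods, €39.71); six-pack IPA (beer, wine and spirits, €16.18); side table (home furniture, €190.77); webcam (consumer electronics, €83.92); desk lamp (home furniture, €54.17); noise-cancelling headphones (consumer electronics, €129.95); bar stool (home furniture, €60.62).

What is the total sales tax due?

€58.74

Tennis racket €154.21: sporting goods → 6.75% → €10.41
Bottle of gin (750 mL) €36.62: beer, wine and spirits → 7.5% → €2.75
Umbrella €14.68: all other goods → 3.5% → €0.51
Wall clock €39.71: all other goods → 3.5% → €1.39
Six-pack IPA €16.18: beer, wine and spirits → 7.5% → €1.21
Side table €190.77: home furniture, €175.00 or more → 10.5% → €20.03
Webcam €83.92: consumer electronics → 8.75% → €7.34
Desk lamp €54.17: home furniture, under €175.00 → 3.25% → €1.76
Noise-cancelling headphones €129.95: consumer electronics → 8.75% → €11.37
Bar stool €60.62: home furniture, under €175.00 → 3.25% → €1.97
Total tax = €10.41 + €2.75 + €0.51 + €1.39 + €1.21 + €20.03 + €7.34 + €1.76 + €11.37 + €1.97 = €58.74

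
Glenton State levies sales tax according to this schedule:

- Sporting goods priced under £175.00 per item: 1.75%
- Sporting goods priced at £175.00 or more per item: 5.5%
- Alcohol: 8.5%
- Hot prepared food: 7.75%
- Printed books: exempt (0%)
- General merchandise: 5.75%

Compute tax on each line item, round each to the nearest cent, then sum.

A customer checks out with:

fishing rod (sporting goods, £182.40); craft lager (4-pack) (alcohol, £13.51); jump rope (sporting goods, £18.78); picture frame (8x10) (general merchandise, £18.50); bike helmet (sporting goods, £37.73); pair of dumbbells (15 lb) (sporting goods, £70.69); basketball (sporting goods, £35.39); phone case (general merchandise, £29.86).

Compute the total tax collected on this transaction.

Fishing rod £182.40: sporting goods, £175.00 or more → 5.5% → £10.03
Craft lager (4-pack) £13.51: alcohol → 8.5% → £1.15
Jump rope £18.78: sporting goods, under £175.00 → 1.75% → £0.33
Picture frame (8x10) £18.50: general merchandise → 5.75% → £1.06
Bike helmet £37.73: sporting goods, under £175.00 → 1.75% → £0.66
Pair of dumbbells (15 lb) £70.69: sporting goods, under £175.00 → 1.75% → £1.24
Basketball £35.39: sporting goods, under £175.00 → 1.75% → £0.62
Phone case £29.86: general merchandise → 5.75% → £1.72
Total tax = £10.03 + £1.15 + £0.33 + £1.06 + £0.66 + £1.24 + £0.62 + £1.72 = £16.81

£16.81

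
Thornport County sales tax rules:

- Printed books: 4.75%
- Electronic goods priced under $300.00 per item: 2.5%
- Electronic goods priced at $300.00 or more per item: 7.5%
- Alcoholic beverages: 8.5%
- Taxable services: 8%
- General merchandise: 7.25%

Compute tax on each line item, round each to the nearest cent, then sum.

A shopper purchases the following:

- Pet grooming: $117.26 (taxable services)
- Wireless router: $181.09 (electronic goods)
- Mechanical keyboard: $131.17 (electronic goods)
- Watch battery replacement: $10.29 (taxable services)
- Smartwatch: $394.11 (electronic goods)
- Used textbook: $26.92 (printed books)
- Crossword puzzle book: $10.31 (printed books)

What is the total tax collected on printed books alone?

$1.77

Used textbook $26.92: printed books → 4.75% → $1.28
Crossword puzzle book $10.31: printed books → 4.75% → $0.49
Tax on printed books = $1.28 + $0.49 = $1.77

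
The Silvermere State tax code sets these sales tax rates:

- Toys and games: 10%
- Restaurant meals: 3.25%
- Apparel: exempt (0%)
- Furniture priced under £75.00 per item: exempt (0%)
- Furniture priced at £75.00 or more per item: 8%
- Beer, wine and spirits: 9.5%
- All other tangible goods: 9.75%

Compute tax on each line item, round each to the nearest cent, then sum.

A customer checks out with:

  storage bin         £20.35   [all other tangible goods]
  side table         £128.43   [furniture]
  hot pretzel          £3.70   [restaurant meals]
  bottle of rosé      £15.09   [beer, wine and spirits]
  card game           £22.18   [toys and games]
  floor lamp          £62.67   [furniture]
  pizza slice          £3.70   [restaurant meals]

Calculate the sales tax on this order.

£16.14

Storage bin £20.35: all other tangible goods → 9.75% → £1.98
Side table £128.43: furniture, £75.00 or more → 8% → £10.27
Hot pretzel £3.70: restaurant meals → 3.25% → £0.12
Bottle of rosé £15.09: beer, wine and spirits → 9.5% → £1.43
Card game £22.18: toys and games → 10% → £2.22
Floor lamp £62.67: furniture, under £75.00 → 0% → £0.00
Pizza slice £3.70: restaurant meals → 3.25% → £0.12
Total tax = £1.98 + £10.27 + £0.12 + £1.43 + £2.22 + £0.12 = £16.14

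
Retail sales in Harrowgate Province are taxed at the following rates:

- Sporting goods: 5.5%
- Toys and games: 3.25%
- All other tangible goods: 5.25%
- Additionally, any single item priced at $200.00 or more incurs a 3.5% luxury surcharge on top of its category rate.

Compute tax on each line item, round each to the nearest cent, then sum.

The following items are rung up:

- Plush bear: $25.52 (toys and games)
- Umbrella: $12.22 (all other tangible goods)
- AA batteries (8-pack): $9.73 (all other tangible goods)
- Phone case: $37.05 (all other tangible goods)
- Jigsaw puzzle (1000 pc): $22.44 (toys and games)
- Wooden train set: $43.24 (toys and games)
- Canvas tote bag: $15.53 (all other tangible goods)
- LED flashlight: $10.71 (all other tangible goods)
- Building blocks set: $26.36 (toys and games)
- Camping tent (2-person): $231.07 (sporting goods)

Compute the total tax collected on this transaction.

$29.11

Plush bear $25.52: toys and games → 3.25% → $0.83
Umbrella $12.22: all other tangible goods → 5.25% → $0.64
AA batteries (8-pack) $9.73: all other tangible goods → 5.25% → $0.51
Phone case $37.05: all other tangible goods → 5.25% → $1.95
Jigsaw puzzle (1000 pc) $22.44: toys and games → 3.25% → $0.73
Wooden train set $43.24: toys and games → 3.25% → $1.41
Canvas tote bag $15.53: all other tangible goods → 5.25% → $0.82
LED flashlight $10.71: all other tangible goods → 5.25% → $0.56
Building blocks set $26.36: toys and games → 3.25% → $0.86
Camping tent (2-person) $231.07: sporting goods → 5.5% + 3.5% surcharge = 9% → $20.80
Total tax = $0.83 + $0.64 + $0.51 + $1.95 + $0.73 + $1.41 + $0.82 + $0.56 + $0.86 + $20.80 = $29.11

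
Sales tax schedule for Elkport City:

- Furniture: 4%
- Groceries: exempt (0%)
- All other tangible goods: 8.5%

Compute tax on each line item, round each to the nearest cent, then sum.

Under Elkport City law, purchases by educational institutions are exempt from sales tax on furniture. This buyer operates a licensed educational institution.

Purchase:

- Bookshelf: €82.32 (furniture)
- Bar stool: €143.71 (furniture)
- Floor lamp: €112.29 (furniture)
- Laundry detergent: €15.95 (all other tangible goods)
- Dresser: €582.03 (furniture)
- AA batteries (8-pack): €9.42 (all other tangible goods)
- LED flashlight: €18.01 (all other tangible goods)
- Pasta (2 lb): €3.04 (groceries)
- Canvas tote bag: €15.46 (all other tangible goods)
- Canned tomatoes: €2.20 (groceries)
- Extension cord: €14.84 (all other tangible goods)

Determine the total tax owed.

€6.26

Bookshelf €82.32: furniture, buyer-exempt → 0% → €0.00
Bar stool €143.71: furniture, buyer-exempt → 0% → €0.00
Floor lamp €112.29: furniture, buyer-exempt → 0% → €0.00
Laundry detergent €15.95: all other tangible goods → 8.5% → €1.36
Dresser €582.03: furniture, buyer-exempt → 0% → €0.00
AA batteries (8-pack) €9.42: all other tangible goods → 8.5% → €0.80
LED flashlight €18.01: all other tangible goods → 8.5% → €1.53
Pasta (2 lb) €3.04: groceries → 0% → €0.00
Canvas tote bag €15.46: all other tangible goods → 8.5% → €1.31
Canned tomatoes €2.20: groceries → 0% → €0.00
Extension cord €14.84: all other tangible goods → 8.5% → €1.26
Total tax = €1.36 + €0.80 + €1.53 + €1.31 + €1.26 = €6.26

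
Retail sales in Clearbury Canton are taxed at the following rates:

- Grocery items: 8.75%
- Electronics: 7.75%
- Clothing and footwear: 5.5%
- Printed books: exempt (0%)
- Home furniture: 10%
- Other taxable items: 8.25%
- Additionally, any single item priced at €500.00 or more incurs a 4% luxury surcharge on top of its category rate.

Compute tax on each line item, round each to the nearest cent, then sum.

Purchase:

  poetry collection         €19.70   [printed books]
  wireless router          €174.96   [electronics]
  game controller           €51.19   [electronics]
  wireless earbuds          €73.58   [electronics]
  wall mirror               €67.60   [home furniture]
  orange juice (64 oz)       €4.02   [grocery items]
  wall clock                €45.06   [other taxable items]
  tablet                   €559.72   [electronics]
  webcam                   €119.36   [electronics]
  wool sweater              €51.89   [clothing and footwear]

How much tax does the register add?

Poetry collection €19.70: printed books → 0% → €0.00
Wireless router €174.96: electronics → 7.75% → €13.56
Game controller €51.19: electronics → 7.75% → €3.97
Wireless earbuds €73.58: electronics → 7.75% → €5.70
Wall mirror €67.60: home furniture → 10% → €6.76
Orange juice (64 oz) €4.02: grocery items → 8.75% → €0.35
Wall clock €45.06: other taxable items → 8.25% → €3.72
Tablet €559.72: electronics → 7.75% + 4% surcharge = 11.75% → €65.77
Webcam €119.36: electronics → 7.75% → €9.25
Wool sweater €51.89: clothing and footwear → 5.5% → €2.85
Total tax = €13.56 + €3.97 + €5.70 + €6.76 + €0.35 + €3.72 + €65.77 + €9.25 + €2.85 = €111.93

€111.93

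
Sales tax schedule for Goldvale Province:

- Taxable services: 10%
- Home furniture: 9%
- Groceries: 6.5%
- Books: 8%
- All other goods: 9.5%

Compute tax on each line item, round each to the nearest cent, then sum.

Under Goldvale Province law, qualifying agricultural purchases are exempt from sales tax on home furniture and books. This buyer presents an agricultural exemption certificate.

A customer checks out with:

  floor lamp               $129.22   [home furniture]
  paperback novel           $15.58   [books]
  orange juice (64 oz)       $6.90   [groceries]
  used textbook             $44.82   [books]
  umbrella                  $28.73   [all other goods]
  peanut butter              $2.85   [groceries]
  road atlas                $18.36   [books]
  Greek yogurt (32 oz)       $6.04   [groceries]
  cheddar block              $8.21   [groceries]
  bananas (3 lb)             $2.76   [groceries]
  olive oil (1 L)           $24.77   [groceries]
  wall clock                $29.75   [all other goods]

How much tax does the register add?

$8.91

Floor lamp $129.22: home furniture, buyer-exempt → 0% → $0.00
Paperback novel $15.58: books, buyer-exempt → 0% → $0.00
Orange juice (64 oz) $6.90: groceries → 6.5% → $0.45
Used textbook $44.82: books, buyer-exempt → 0% → $0.00
Umbrella $28.73: all other goods → 9.5% → $2.73
Peanut butter $2.85: groceries → 6.5% → $0.19
Road atlas $18.36: books, buyer-exempt → 0% → $0.00
Greek yogurt (32 oz) $6.04: groceries → 6.5% → $0.39
Cheddar block $8.21: groceries → 6.5% → $0.53
Bananas (3 lb) $2.76: groceries → 6.5% → $0.18
Olive oil (1 L) $24.77: groceries → 6.5% → $1.61
Wall clock $29.75: all other goods → 9.5% → $2.83
Total tax = $0.45 + $2.73 + $0.19 + $0.39 + $0.53 + $0.18 + $1.61 + $2.83 = $8.91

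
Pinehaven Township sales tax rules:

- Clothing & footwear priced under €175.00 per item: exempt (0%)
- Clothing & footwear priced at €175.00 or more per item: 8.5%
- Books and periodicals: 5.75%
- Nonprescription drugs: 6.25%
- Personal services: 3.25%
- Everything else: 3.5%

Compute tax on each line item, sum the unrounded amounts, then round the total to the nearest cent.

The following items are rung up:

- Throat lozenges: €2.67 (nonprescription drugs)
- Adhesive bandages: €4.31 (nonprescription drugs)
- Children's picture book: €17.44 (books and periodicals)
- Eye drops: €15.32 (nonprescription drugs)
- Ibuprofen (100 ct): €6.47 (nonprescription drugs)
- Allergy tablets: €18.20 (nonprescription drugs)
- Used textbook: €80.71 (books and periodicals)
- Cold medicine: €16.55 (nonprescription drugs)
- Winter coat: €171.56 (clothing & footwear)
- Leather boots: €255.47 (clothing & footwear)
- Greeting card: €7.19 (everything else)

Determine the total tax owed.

€31.58

Throat lozenges €2.67: nonprescription drugs → 6.25% → €0.166875
Adhesive bandages €4.31: nonprescription drugs → 6.25% → €0.269375
Children's picture book €17.44: books and periodicals → 5.75% → €1.0028
Eye drops €15.32: nonprescription drugs → 6.25% → €0.9575
Ibuprofen (100 ct) €6.47: nonprescription drugs → 6.25% → €0.404375
Allergy tablets €18.20: nonprescription drugs → 6.25% → €1.1375
Used textbook €80.71: books and periodicals → 5.75% → €4.640825
Cold medicine €16.55: nonprescription drugs → 6.25% → €1.034375
Winter coat €171.56: clothing & footwear, under €175.00 → 0% → €0.00
Leather boots €255.47: clothing & footwear, €175.00 or more → 8.5% → €21.71495
Greeting card €7.19: everything else → 3.5% → €0.25165
Unrounded tax sum = €31.580225 → €31.58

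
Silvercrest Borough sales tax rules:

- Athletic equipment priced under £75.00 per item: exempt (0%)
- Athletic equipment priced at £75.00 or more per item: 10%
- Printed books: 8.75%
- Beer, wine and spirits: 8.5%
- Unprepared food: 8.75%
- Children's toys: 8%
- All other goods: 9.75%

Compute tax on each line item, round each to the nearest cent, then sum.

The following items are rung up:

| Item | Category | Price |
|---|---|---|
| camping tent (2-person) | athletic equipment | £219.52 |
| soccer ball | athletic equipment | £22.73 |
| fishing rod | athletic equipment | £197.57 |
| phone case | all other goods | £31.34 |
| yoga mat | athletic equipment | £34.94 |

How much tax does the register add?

£44.77

Camping tent (2-person) £219.52: athletic equipment, £75.00 or more → 10% → £21.95
Soccer ball £22.73: athletic equipment, under £75.00 → 0% → £0.00
Fishing rod £197.57: athletic equipment, £75.00 or more → 10% → £19.76
Phone case £31.34: all other goods → 9.75% → £3.06
Yoga mat £34.94: athletic equipment, under £75.00 → 0% → £0.00
Total tax = £21.95 + £19.76 + £3.06 = £44.77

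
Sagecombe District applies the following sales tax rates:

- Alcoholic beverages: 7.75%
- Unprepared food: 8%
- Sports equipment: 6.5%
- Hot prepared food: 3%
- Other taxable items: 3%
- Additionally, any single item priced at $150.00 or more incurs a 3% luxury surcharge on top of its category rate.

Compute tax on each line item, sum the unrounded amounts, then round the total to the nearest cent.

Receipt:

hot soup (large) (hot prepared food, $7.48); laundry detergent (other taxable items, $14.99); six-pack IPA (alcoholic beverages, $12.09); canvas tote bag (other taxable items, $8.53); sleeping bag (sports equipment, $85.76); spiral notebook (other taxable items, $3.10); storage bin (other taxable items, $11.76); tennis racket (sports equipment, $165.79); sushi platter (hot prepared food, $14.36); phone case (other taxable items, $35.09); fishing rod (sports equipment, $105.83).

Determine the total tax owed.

$32.00

Hot soup (large) $7.48: hot prepared food → 3% → $0.2244
Laundry detergent $14.99: other taxable items → 3% → $0.4497
Six-pack IPA $12.09: alcoholic beverages → 7.75% → $0.936975
Canvas tote bag $8.53: other taxable items → 3% → $0.2559
Sleeping bag $85.76: sports equipment → 6.5% → $5.5744
Spiral notebook $3.10: other taxable items → 3% → $0.093
Storage bin $11.76: other taxable items → 3% → $0.3528
Tennis racket $165.79: sports equipment → 6.5% + 3% surcharge = 9.5% → $15.75005
Sushi platter $14.36: hot prepared food → 3% → $0.4308
Phone case $35.09: other taxable items → 3% → $1.0527
Fishing rod $105.83: sports equipment → 6.5% → $6.87895
Unrounded tax sum = $31.999675 → $32.00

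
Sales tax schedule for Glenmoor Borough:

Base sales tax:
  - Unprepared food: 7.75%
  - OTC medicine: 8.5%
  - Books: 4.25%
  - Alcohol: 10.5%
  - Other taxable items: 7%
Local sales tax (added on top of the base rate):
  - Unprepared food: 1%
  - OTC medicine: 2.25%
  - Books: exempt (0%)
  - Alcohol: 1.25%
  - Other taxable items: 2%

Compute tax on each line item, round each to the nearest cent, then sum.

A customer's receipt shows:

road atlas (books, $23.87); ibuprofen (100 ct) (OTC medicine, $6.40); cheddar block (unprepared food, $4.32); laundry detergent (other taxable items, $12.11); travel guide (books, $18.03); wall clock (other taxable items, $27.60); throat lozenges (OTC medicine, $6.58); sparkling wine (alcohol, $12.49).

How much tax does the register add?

Road atlas $23.87: books → 4.25% + 0% local = 4.25% → $1.01
Ibuprofen (100 ct) $6.40: OTC medicine → 8.5% + 2.25% local = 10.75% → $0.69
Cheddar block $4.32: unprepared food → 7.75% + 1% local = 8.75% → $0.38
Laundry detergent $12.11: other taxable items → 7% + 2% local = 9% → $1.09
Travel guide $18.03: books → 4.25% + 0% local = 4.25% → $0.77
Wall clock $27.60: other taxable items → 7% + 2% local = 9% → $2.48
Throat lozenges $6.58: OTC medicine → 8.5% + 2.25% local = 10.75% → $0.71
Sparkling wine $12.49: alcohol → 10.5% + 1.25% local = 11.75% → $1.47
Total tax = $1.01 + $0.69 + $0.38 + $1.09 + $0.77 + $2.48 + $0.71 + $1.47 = $8.60

$8.60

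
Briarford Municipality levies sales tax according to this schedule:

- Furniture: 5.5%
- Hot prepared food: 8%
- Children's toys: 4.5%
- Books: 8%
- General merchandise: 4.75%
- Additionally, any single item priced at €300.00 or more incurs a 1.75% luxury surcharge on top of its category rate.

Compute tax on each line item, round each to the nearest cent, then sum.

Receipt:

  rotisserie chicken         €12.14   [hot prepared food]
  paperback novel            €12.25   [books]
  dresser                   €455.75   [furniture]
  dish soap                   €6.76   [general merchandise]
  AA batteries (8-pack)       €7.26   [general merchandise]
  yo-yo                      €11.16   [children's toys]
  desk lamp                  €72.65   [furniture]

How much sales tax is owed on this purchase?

Rotisserie chicken €12.14: hot prepared food → 8% → €0.97
Paperback novel €12.25: books → 8% → €0.98
Dresser €455.75: furniture → 5.5% + 1.75% surcharge = 7.25% → €33.04
Dish soap €6.76: general merchandise → 4.75% → €0.32
AA batteries (8-pack) €7.26: general merchandise → 4.75% → €0.34
Yo-yo €11.16: children's toys → 4.5% → €0.50
Desk lamp €72.65: furniture → 5.5% → €4.00
Total tax = €0.97 + €0.98 + €33.04 + €0.32 + €0.34 + €0.50 + €4.00 = €40.15

€40.15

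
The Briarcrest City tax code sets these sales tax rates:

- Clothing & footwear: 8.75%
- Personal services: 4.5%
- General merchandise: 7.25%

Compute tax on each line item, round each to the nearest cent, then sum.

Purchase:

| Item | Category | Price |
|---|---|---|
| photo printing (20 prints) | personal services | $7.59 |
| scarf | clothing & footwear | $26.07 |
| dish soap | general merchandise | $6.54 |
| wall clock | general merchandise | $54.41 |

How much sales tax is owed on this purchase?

$7.03

Photo printing (20 prints) $7.59: personal services → 4.5% → $0.34
Scarf $26.07: clothing & footwear → 8.75% → $2.28
Dish soap $6.54: general merchandise → 7.25% → $0.47
Wall clock $54.41: general merchandise → 7.25% → $3.94
Total tax = $0.34 + $2.28 + $0.47 + $3.94 = $7.03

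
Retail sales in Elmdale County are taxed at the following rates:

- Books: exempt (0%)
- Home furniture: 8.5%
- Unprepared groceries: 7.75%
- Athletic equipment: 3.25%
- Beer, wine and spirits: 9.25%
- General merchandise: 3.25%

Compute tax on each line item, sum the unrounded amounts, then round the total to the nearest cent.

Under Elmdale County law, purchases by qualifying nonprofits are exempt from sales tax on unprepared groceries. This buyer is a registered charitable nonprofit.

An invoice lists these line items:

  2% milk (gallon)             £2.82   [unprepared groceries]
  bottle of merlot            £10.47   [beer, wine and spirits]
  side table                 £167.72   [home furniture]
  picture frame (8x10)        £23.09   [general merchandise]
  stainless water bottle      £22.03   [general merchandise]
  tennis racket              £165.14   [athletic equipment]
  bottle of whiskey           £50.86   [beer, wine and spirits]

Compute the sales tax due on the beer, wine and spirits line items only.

£5.67

Bottle of merlot £10.47: beer, wine and spirits → 9.25% → £0.968475
Bottle of whiskey £50.86: beer, wine and spirits → 9.25% → £4.70455
Tax on beer, wine and spirits: unrounded sum = £5.673025 → £5.67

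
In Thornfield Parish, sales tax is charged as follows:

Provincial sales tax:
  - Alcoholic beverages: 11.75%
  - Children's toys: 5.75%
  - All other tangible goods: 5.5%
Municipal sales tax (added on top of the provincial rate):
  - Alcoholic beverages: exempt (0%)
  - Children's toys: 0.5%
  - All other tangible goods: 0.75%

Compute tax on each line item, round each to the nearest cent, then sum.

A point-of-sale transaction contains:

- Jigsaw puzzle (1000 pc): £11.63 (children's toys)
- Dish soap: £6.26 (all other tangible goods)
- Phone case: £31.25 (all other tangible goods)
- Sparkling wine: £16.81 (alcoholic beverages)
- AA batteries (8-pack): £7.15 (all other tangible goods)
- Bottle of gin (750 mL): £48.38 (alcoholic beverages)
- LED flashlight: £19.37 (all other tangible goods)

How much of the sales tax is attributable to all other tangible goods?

Dish soap £6.26: all other tangible goods → 5.5% + 0.75% municipal = 6.25% → £0.39
Phone case £31.25: all other tangible goods → 5.5% + 0.75% municipal = 6.25% → £1.95
AA batteries (8-pack) £7.15: all other tangible goods → 5.5% + 0.75% municipal = 6.25% → £0.45
LED flashlight £19.37: all other tangible goods → 5.5% + 0.75% municipal = 6.25% → £1.21
Tax on all other tangible goods = £0.39 + £1.95 + £0.45 + £1.21 = £4.00

£4.00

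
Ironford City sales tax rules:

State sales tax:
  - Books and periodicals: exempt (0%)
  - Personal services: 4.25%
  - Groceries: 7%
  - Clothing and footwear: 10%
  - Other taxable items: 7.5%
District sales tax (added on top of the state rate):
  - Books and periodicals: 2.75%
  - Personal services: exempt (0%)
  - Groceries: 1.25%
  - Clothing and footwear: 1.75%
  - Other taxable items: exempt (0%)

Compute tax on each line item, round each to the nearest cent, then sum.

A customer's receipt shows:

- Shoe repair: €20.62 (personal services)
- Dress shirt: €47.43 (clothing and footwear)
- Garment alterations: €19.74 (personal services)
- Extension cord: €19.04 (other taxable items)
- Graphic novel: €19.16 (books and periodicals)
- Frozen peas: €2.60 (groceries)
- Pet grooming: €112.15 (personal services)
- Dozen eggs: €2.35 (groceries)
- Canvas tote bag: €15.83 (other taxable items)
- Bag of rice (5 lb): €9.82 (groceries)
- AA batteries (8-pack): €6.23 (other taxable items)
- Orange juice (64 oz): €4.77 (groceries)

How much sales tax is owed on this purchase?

€17.28

Shoe repair €20.62: personal services → 4.25% + 0% district = 4.25% → €0.88
Dress shirt €47.43: clothing and footwear → 10% + 1.75% district = 11.75% → €5.57
Garment alterations €19.74: personal services → 4.25% + 0% district = 4.25% → €0.84
Extension cord €19.04: other taxable items → 7.5% + 0% district = 7.5% → €1.43
Graphic novel €19.16: books and periodicals → 0% + 2.75% district = 2.75% → €0.53
Frozen peas €2.60: groceries → 7% + 1.25% district = 8.25% → €0.21
Pet grooming €112.15: personal services → 4.25% + 0% district = 4.25% → €4.77
Dozen eggs €2.35: groceries → 7% + 1.25% district = 8.25% → €0.19
Canvas tote bag €15.83: other taxable items → 7.5% + 0% district = 7.5% → €1.19
Bag of rice (5 lb) €9.82: groceries → 7% + 1.25% district = 8.25% → €0.81
AA batteries (8-pack) €6.23: other taxable items → 7.5% + 0% district = 7.5% → €0.47
Orange juice (64 oz) €4.77: groceries → 7% + 1.25% district = 8.25% → €0.39
Total tax = €0.88 + €5.57 + €0.84 + €1.43 + €0.53 + €0.21 + €4.77 + €0.19 + €1.19 + €0.81 + €0.47 + €0.39 = €17.28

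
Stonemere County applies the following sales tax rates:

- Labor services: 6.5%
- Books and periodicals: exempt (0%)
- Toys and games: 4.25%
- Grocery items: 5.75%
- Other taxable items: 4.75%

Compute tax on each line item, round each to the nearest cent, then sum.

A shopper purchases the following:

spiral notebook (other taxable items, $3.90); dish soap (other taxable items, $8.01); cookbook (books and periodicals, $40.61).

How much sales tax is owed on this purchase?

Spiral notebook $3.90: other taxable items → 4.75% → $0.19
Dish soap $8.01: other taxable items → 4.75% → $0.38
Cookbook $40.61: books and periodicals → 0% → $0.00
Total tax = $0.19 + $0.38 = $0.57

$0.57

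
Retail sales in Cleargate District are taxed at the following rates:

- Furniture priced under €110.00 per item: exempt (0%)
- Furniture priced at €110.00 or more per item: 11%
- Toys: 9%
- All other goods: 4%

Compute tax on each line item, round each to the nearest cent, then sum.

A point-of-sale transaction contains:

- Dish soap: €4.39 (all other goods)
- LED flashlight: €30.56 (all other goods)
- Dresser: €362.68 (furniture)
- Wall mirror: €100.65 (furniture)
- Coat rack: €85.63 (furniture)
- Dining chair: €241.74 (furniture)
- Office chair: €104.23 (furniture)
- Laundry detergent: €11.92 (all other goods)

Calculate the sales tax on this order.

€68.36

Dish soap €4.39: all other goods → 4% → €0.18
LED flashlight €30.56: all other goods → 4% → €1.22
Dresser €362.68: furniture, €110.00 or more → 11% → €39.89
Wall mirror €100.65: furniture, under €110.00 → 0% → €0.00
Coat rack €85.63: furniture, under €110.00 → 0% → €0.00
Dining chair €241.74: furniture, €110.00 or more → 11% → €26.59
Office chair €104.23: furniture, under €110.00 → 0% → €0.00
Laundry detergent €11.92: all other goods → 4% → €0.48
Total tax = €0.18 + €1.22 + €39.89 + €26.59 + €0.48 = €68.36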